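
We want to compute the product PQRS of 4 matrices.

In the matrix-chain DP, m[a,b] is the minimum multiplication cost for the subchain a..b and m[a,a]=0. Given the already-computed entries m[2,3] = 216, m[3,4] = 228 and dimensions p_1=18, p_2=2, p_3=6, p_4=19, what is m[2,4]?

m[2,4] = min over k∈[2,3] of m[2,k]+m[k+1,4]+p_{1}·p_k·p_{4}.
k=2: 0 + 228 + 18·2·19 = 912; k=3: 216 + 0 + 18·6·19 = 2268.
Minimum: 912 at k=2.

912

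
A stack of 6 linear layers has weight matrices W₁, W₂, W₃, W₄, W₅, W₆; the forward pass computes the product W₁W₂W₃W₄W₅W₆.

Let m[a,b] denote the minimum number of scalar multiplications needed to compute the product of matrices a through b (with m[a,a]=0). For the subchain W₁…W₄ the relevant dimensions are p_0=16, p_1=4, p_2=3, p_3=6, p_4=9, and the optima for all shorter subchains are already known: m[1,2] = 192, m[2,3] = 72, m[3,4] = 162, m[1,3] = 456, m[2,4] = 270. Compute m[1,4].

786

m[1,4] = min over k∈[1,3] of m[1,k]+m[k+1,4]+p_{0}·p_k·p_{4}.
k=1: 0 + 270 + 16·4·9 = 846; k=2: 192 + 162 + 16·3·9 = 786; k=3: 456 + 0 + 16·6·9 = 1320.
Minimum: 786 at k=2.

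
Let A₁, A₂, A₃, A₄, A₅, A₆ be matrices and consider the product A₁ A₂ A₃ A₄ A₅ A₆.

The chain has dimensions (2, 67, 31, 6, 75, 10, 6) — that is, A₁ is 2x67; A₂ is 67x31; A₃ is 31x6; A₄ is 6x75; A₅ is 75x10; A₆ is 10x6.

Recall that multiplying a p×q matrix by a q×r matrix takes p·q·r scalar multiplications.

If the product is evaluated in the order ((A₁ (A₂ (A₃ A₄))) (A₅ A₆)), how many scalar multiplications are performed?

185175

(A₃ A₄): 31×6 by 6×75 → 31×75, cost 31·6·75 = 13950
(A₂ (A₃ A₄)): 67×31 by 31×75 → 67×75, cost 67·31·75 = 155775; cumulative 169725
(A₁ (A₂ (A₃ A₄))): 2×67 by 67×75 → 2×75, cost 2·67·75 = 10050; cumulative 179775
(A₅ A₆): 75×10 by 10×6 → 75×6, cost 75·10·6 = 4500
((A₁ (A₂ (A₃ A₄))) (A₅ A₆)): 2×75 by 75×6 → 2×6, cost 2·75·6 = 900; cumulative 185175
Total: 185175 scalar multiplications.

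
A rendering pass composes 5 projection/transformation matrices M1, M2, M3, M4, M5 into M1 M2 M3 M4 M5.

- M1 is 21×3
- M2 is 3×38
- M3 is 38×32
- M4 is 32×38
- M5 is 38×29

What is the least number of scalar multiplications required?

12429

Adjacent pairs: M1M2 = 21·3·38 = 2394; M2M3 = 3·38·32 = 3648; M3M4 = 38·32·38 = 46208; M4M5 = 32·38·29 = 35264.
Length 3: M1..M3: k=1: 0+3648+21·3·32=5664; k=2: 2394+0+21·38·32=27930 → min 5664 | M2..M4: k=2: 0+46208+3·38·38=50540; k=3: 3648+0+3·32·38=7296 → min 7296 | M3..M5: k=3: 0+35264+38·32·29=70528; k=4: 46208+0+38·38·29=88084 → min 70528.
Length 4: M1..M4: k=1: 0+7296+21·3·38=9690; k=2: 2394+46208+21·38·38=78926; k=3: 5664+0+21·32·38=31200 → min 9690 | M2..M5: k=2: 0+70528+3·38·29=73834; k=3: 3648+35264+3·32·29=41696; k=4: 7296+0+3·38·29=10602 → min 10602.
Length 5: M1..M5: k=1: 0+10602+21·3·29=12429; k=2: 2394+70528+21·38·29=96064; k=3: 5664+35264+21·32·29=60416; k=4: 9690+0+21·38·29=32832 → min 12429.
Optimal order: (M1 (((M2 M3) M4) M5)) with cost 12429.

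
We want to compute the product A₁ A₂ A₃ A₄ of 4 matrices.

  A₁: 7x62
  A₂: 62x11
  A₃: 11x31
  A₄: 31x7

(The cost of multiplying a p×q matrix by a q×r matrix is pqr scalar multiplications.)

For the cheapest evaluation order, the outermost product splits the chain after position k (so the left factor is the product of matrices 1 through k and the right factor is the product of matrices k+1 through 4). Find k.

Adjacent pairs: A₁A₂ = 7·62·11 = 4774; A₂A₃ = 62·11·31 = 21142; A₃A₄ = 11·31·7 = 2387.
Length 3: A₁..A₃: k=1: 0+21142+7·62·31=34596; k=2: 4774+0+7·11·31=7161 → min 7161 | A₂..A₄: k=2: 0+2387+62·11·7=7161; k=3: 21142+0+62·31·7=34596 → min 7161.
Top-level splits: k=1: (A₁..A₁)·(A₂..A₄) → 0+7161+7·62·7 = 10199; k=2: (A₁..A₂)·(A₃..A₄) → 4774+2387+7·11·7 = 7700; k=3: (A₁..A₃)·(A₄..A₄) → 7161+0+7·31·7 = 8680.
Best split is after A₂, i.e. k = 2.

2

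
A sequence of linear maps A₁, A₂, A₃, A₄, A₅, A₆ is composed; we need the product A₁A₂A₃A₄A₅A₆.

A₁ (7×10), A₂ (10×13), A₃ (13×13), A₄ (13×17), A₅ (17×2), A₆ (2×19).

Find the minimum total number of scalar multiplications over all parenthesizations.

Adjacent pairs: A₁A₂ = 7·10·13 = 910; A₂A₃ = 10·13·13 = 1690; A₃A₄ = 13·13·17 = 2873; A₄A₅ = 13·17·2 = 442; A₅A₆ = 17·2·19 = 646.
Length 3: A₁..A₃: k=1: 0+1690+7·10·13=2600; k=2: 910+0+7·13·13=2093 → min 2093 | A₂..A₄: k=2: 0+2873+10·13·17=5083; k=3: 1690+0+10·13·17=3900 → min 3900 | A₃..A₅: k=3: 0+442+13·13·2=780; k=4: 2873+0+13·17·2=3315 → min 780 | A₄..A₆: k=4: 0+646+13·17·19=4845; k=5: 442+0+13·2·19=936 → min 936.
Length 4: A₁..A₄: k=1: 0+3900+7·10·17=5090; k=2: 910+2873+7·13·17=5330; k=3: 2093+0+7·13·17=3640 → min 3640 | A₂..A₅: k=2: 0+780+10·13·2=1040; k=3: 1690+442+10·13·2=2392; k=4: 3900+0+10·17·2=4240 → min 1040 | A₃..A₆: k=3: 0+936+13·13·19=4147; k=4: 2873+646+13·17·19=7718; k=5: 780+0+13·2·19=1274 → min 1274.
Length 5: A₁..A₅: k=1: 0+1040+7·10·2=1180; k=2: 910+780+7·13·2=1872; k=3: 2093+442+7·13·2=2717; k=4: 3640+0+7·17·2=3878 → min 1180 | A₂..A₆: k=2: 0+1274+10·13·19=3744; k=3: 1690+936+10·13·19=5096; k=4: 3900+646+10·17·19=7776; k=5: 1040+0+10·2·19=1420 → min 1420.
Length 6: A₁..A₆: k=1: 0+1420+7·10·19=2750; k=2: 910+1274+7·13·19=3913; k=3: 2093+936+7·13·19=4758; k=4: 3640+646+7·17·19=6547; k=5: 1180+0+7·2·19=1446 → min 1446.
Optimal order: ((A₁(A₂(A₃(A₄A₅))))A₆) with cost 1446.

1446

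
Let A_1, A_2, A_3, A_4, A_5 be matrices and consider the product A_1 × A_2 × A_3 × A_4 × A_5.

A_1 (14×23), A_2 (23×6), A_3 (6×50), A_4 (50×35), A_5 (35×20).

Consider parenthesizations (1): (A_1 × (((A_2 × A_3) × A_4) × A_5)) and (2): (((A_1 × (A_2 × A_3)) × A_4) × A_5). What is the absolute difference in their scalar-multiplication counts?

Order (1) = (A_1 × (((A_2 × A_3) × A_4) × A_5)): (A_2 × A_3): 23×6 by 6×50 → 23×50, cost 23·6·50 = 6900; ((A_2 × A_3) × A_4): 23×50 by 50×35 → 23×35, cost 23·50·35 = 40250; cumulative 47150; (((A_2 × A_3) × A_4) × A_5): 23×35 by 35×20 → 23×20, cost 23·35·20 = 16100; cumulative 63250; (A_1 × (((A_2 × A_3) × A_4) × A_5)): 14×23 by 23×20 → 14×20, cost 14·23·20 = 6440; cumulative 69690. Total 69690.
Order (2) = (((A_1 × (A_2 × A_3)) × A_4) × A_5): (A_2 × A_3): 23×6 by 6×50 → 23×50, cost 23·6·50 = 6900; (A_1 × (A_2 × A_3)): 14×23 by 23×50 → 14×50, cost 14·23·50 = 16100; cumulative 23000; ((A_1 × (A_2 × A_3)) × A_4): 14×50 by 50×35 → 14×35, cost 14·50·35 = 24500; cumulative 47500; (((A_1 × (A_2 × A_3)) × A_4) × A_5): 14×35 by 35×20 → 14×20, cost 14·35·20 = 9800; cumulative 57300. Total 57300.
Difference: |69690 − 57300| = 12390.

12390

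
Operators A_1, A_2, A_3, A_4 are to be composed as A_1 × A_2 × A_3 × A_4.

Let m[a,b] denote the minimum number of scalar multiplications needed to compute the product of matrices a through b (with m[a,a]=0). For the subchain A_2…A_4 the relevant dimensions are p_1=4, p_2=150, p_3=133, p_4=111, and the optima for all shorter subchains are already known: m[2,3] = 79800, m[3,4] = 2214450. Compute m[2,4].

m[2,4] = min over k∈[2,3] of m[2,k]+m[k+1,4]+p_{1}·p_k·p_{4}.
k=2: 0 + 2214450 + 4·150·111 = 2281050; k=3: 79800 + 0 + 4·133·111 = 138852.
Minimum: 138852 at k=3.

138852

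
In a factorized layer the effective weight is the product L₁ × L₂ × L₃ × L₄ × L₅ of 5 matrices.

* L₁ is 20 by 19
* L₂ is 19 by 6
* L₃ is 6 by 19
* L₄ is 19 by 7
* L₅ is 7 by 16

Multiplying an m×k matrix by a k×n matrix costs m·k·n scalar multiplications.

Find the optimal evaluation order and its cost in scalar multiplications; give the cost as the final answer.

5670

Adjacent pairs: L₁L₂ = 20·19·6 = 2280; L₂L₃ = 19·6·19 = 2166; L₃L₄ = 6·19·7 = 798; L₄L₅ = 19·7·16 = 2128.
Length 3: L₁..L₃: k=1: 0+2166+20·19·19=9386; k=2: 2280+0+20·6·19=4560 → min 4560 | L₂..L₄: k=2: 0+798+19·6·7=1596; k=3: 2166+0+19·19·7=4693 → min 1596 | L₃..L₅: k=3: 0+2128+6·19·16=3952; k=4: 798+0+6·7·16=1470 → min 1470.
Length 4: L₁..L₄: k=1: 0+1596+20·19·7=4256; k=2: 2280+798+20·6·7=3918; k=3: 4560+0+20·19·7=7220 → min 3918 | L₂..L₅: k=2: 0+1470+19·6·16=3294; k=3: 2166+2128+19·19·16=10070; k=4: 1596+0+19·7·16=3724 → min 3294.
Length 5: L₁..L₅: k=1: 0+3294+20·19·16=9374; k=2: 2280+1470+20·6·16=5670; k=3: 4560+2128+20·19·16=12768; k=4: 3918+0+20·7·16=6158 → min 5670.
Optimal parenthesization: ((L₁ × L₂) × ((L₃ × L₄) × L₅)) with cost 5670.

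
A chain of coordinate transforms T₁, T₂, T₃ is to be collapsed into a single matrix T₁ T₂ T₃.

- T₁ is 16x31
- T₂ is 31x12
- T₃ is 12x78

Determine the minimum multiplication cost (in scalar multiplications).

20928

Order (T₁ (T₂ T₃)): (T₂ T₃): 31×12 by 12×78 → 31×78, cost 31·12·78 = 29016; (T₁ (T₂ T₃)): 16×31 by 31×78 → 16×78, cost 16·31·78 = 38688; cumulative 67704. Total 67704.
Order ((T₁ T₂) T₃): (T₁ T₂): 16×31 by 31×12 → 16×12, cost 16·31·12 = 5952; ((T₁ T₂) T₃): 16×12 by 12×78 → 16×78, cost 16·12·78 = 14976; cumulative 20928. Total 20928.
Minimum: 20928.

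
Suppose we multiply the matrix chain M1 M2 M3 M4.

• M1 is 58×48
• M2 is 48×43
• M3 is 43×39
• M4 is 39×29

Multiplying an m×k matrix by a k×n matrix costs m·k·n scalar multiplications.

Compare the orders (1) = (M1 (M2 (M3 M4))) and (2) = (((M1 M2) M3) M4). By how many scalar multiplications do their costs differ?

93351

Order (1) = (M1 (M2 (M3 M4))): (M3 M4): 43×39 by 39×29 → 43×29, cost 43·39·29 = 48633; (M2 (M3 M4)): 48×43 by 43×29 → 48×29, cost 48·43·29 = 59856; cumulative 108489; (M1 (M2 (M3 M4))): 58×48 by 48×29 → 58×29, cost 58·48·29 = 80736; cumulative 189225. Total 189225.
Order (2) = (((M1 M2) M3) M4): (M1 M2): 58×48 by 48×43 → 58×43, cost 58·48·43 = 119712; ((M1 M2) M3): 58×43 by 43×39 → 58×39, cost 58·43·39 = 97266; cumulative 216978; (((M1 M2) M3) M4): 58×39 by 39×29 → 58×29, cost 58·39·29 = 65598; cumulative 282576. Total 282576.
Difference: |189225 − 282576| = 93351.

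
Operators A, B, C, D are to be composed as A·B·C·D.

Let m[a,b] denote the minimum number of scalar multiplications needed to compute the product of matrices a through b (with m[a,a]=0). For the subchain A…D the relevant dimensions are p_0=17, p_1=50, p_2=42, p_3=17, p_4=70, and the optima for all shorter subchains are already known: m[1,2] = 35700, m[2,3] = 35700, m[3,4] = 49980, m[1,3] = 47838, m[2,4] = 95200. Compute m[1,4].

68068

m[1,4] = min over k∈[1,3] of m[1,k]+m[k+1,4]+p_{0}·p_k·p_{4}.
k=1: 0 + 95200 + 17·50·70 = 154700; k=2: 35700 + 49980 + 17·42·70 = 135660; k=3: 47838 + 0 + 17·17·70 = 68068.
Minimum: 68068 at k=3.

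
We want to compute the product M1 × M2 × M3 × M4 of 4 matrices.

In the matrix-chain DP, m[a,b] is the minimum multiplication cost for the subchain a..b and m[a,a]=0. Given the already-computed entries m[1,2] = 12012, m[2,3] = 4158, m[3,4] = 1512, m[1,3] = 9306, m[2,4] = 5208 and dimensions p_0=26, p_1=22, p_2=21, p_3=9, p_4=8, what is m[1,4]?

9784

m[1,4] = min over k∈[1,3] of m[1,k]+m[k+1,4]+p_{0}·p_k·p_{4}.
k=1: 0 + 5208 + 26·22·8 = 9784; k=2: 12012 + 1512 + 26·21·8 = 17892; k=3: 9306 + 0 + 26·9·8 = 11178.
Minimum: 9784 at k=1.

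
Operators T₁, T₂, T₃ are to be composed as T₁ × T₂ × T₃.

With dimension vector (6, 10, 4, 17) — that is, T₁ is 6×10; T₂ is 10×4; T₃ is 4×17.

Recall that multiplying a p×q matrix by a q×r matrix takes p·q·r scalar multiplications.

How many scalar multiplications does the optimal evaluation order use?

648

Order (T₁ × (T₂ × T₃)): (T₂ × T₃): 10×4 by 4×17 → 10×17, cost 10·4·17 = 680; (T₁ × (T₂ × T₃)): 6×10 by 10×17 → 6×17, cost 6·10·17 = 1020; cumulative 1700. Total 1700.
Order ((T₁ × T₂) × T₃): (T₁ × T₂): 6×10 by 10×4 → 6×4, cost 6·10·4 = 240; ((T₁ × T₂) × T₃): 6×4 by 4×17 → 6×17, cost 6·4·17 = 408; cumulative 648. Total 648.
Minimum: 648.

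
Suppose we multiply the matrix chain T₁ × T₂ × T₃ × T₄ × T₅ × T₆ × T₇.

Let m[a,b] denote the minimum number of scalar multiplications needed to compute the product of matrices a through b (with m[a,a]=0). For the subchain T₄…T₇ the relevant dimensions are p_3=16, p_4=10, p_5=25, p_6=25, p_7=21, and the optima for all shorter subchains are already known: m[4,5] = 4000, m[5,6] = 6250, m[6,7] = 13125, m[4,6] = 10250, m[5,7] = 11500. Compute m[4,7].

m[4,7] = min over k∈[4,6] of m[4,k]+m[k+1,7]+p_{3}·p_k·p_{7}.
k=4: 0 + 11500 + 16·10·21 = 14860; k=5: 4000 + 13125 + 16·25·21 = 25525; k=6: 10250 + 0 + 16·25·21 = 18650.
Minimum: 14860 at k=4.

14860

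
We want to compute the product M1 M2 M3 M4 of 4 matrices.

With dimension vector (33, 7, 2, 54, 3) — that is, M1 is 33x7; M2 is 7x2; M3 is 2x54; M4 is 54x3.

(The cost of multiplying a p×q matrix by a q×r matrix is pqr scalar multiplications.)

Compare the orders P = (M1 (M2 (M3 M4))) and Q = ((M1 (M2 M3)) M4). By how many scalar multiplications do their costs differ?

17517

Order P = (M1 (M2 (M3 M4))): (M3 M4): 2×54 by 54×3 → 2×3, cost 2·54·3 = 324; (M2 (M3 M4)): 7×2 by 2×3 → 7×3, cost 7·2·3 = 42; cumulative 366; (M1 (M2 (M3 M4))): 33×7 by 7×3 → 33×3, cost 33·7·3 = 693; cumulative 1059. Total 1059.
Order Q = ((M1 (M2 M3)) M4): (M2 M3): 7×2 by 2×54 → 7×54, cost 7·2·54 = 756; (M1 (M2 M3)): 33×7 by 7×54 → 33×54, cost 33·7·54 = 12474; cumulative 13230; ((M1 (M2 M3)) M4): 33×54 by 54×3 → 33×3, cost 33·54·3 = 5346; cumulative 18576. Total 18576.
Difference: |1059 − 18576| = 17517.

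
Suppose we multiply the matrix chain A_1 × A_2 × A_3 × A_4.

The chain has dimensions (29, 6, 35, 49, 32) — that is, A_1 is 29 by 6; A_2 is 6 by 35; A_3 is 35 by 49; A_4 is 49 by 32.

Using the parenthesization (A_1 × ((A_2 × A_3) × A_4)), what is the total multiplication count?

(A_2 × A_3): 6×35 by 35×49 → 6×49, cost 6·35·49 = 10290
((A_2 × A_3) × A_4): 6×49 by 49×32 → 6×32, cost 6·49·32 = 9408; cumulative 19698
(A_1 × ((A_2 × A_3) × A_4)): 29×6 by 6×32 → 29×32, cost 29·6·32 = 5568; cumulative 25266
Total: 25266 scalar multiplications.

25266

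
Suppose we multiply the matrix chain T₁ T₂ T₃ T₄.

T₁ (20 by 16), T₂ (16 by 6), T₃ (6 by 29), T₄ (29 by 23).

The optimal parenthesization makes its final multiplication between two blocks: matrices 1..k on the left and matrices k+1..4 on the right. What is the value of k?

Adjacent pairs: T₁T₂ = 20·16·6 = 1920; T₂T₃ = 16·6·29 = 2784; T₃T₄ = 6·29·23 = 4002.
Length 3: T₁..T₃: k=1: 0+2784+20·16·29=12064; k=2: 1920+0+20·6·29=5400 → min 5400 | T₂..T₄: k=2: 0+4002+16·6·23=6210; k=3: 2784+0+16·29·23=13456 → min 6210.
Top-level splits: k=1: (T₁..T₁)·(T₂..T₄) → 0+6210+20·16·23 = 13570; k=2: (T₁..T₂)·(T₃..T₄) → 1920+4002+20·6·23 = 8682; k=3: (T₁..T₃)·(T₄..T₄) → 5400+0+20·29·23 = 18740.
Best split is after T₂, i.e. k = 2.

2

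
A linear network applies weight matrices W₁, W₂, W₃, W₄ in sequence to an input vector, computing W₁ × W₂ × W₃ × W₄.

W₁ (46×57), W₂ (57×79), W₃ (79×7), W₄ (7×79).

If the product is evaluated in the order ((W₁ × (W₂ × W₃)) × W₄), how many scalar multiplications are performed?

75313

(W₂ × W₃): 57×79 by 79×7 → 57×7, cost 57·79·7 = 31521
(W₁ × (W₂ × W₃)): 46×57 by 57×7 → 46×7, cost 46·57·7 = 18354; cumulative 49875
((W₁ × (W₂ × W₃)) × W₄): 46×7 by 7×79 → 46×79, cost 46·7·79 = 25438; cumulative 75313
Total: 75313 scalar multiplications.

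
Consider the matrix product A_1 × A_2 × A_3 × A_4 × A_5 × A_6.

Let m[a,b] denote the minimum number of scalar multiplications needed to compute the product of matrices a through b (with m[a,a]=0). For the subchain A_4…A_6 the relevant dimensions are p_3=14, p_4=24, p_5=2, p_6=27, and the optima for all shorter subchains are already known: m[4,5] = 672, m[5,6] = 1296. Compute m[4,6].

1428

m[4,6] = min over k∈[4,5] of m[4,k]+m[k+1,6]+p_{3}·p_k·p_{6}.
k=4: 0 + 1296 + 14·24·27 = 10368; k=5: 672 + 0 + 14·2·27 = 1428.
Minimum: 1428 at k=5.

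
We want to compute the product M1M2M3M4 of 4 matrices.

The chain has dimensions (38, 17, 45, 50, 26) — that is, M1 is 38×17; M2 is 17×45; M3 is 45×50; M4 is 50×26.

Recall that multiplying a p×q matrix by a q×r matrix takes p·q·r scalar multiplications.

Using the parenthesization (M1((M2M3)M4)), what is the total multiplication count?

77146

(M2M3): 17×45 by 45×50 → 17×50, cost 17·45·50 = 38250
((M2M3)M4): 17×50 by 50×26 → 17×26, cost 17·50·26 = 22100; cumulative 60350
(M1((M2M3)M4)): 38×17 by 17×26 → 38×26, cost 38·17·26 = 16796; cumulative 77146
Total: 77146 scalar multiplications.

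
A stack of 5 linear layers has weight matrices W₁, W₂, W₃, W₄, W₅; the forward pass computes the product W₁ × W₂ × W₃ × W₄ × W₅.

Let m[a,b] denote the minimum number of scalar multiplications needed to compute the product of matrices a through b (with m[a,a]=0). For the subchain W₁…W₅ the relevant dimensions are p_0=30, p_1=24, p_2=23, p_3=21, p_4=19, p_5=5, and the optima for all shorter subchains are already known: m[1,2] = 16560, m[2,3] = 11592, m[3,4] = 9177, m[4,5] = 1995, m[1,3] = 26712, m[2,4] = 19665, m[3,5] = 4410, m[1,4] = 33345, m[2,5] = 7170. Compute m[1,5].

m[1,5] = min over k∈[1,4] of m[1,k]+m[k+1,5]+p_{0}·p_k·p_{5}.
k=1: 0 + 7170 + 30·24·5 = 10770; k=2: 16560 + 4410 + 30·23·5 = 24420; k=3: 26712 + 1995 + 30·21·5 = 31857; k=4: 33345 + 0 + 30·19·5 = 36195.
Minimum: 10770 at k=1.

10770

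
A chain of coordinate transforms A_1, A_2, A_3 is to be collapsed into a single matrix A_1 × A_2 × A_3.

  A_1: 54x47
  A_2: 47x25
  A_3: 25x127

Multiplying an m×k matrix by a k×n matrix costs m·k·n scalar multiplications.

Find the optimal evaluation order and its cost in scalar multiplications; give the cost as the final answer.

234900

(A_1 × (A_2 × A_3)): cost 471551.
((A_1 × A_2) × A_3): cost 234900.
Optimal: ((A_1 × A_2) × A_3) with cost 234900.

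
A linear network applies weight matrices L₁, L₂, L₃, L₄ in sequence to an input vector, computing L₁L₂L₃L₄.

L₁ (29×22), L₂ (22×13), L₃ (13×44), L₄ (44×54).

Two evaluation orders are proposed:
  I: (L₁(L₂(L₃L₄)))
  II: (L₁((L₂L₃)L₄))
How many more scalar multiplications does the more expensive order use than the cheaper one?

18524

Order I = (L₁(L₂(L₃L₄))): (L₃L₄): 13×44 by 44×54 → 13×54, cost 13·44·54 = 30888; (L₂(L₃L₄)): 22×13 by 13×54 → 22×54, cost 22·13·54 = 15444; cumulative 46332; (L₁(L₂(L₃L₄))): 29×22 by 22×54 → 29×54, cost 29·22·54 = 34452; cumulative 80784. Total 80784.
Order II = (L₁((L₂L₃)L₄)): (L₂L₃): 22×13 by 13×44 → 22×44, cost 22·13·44 = 12584; ((L₂L₃)L₄): 22×44 by 44×54 → 22×54, cost 22·44·54 = 52272; cumulative 64856; (L₁((L₂L₃)L₄)): 29×22 by 22×54 → 29×54, cost 29·22·54 = 34452; cumulative 99308. Total 99308.
Difference: |80784 − 99308| = 18524.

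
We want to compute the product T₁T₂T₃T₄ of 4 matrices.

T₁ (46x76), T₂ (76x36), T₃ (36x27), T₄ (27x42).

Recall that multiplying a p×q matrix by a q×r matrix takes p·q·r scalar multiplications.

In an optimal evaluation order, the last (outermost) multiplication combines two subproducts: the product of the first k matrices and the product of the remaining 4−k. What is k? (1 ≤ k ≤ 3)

3

Adjacent pairs: T₁T₂ = 46·76·36 = 125856; T₂T₃ = 76·36·27 = 73872; T₃T₄ = 36·27·42 = 40824.
Length 3: T₁..T₃: k=1: 0+73872+46·76·27=168264; k=2: 125856+0+46·36·27=170568 → min 168264 | T₂..T₄: k=2: 0+40824+76·36·42=155736; k=3: 73872+0+76·27·42=160056 → min 155736.
Top-level splits: k=1: (T₁..T₁)·(T₂..T₄) → 0+155736+46·76·42 = 302568; k=2: (T₁..T₂)·(T₃..T₄) → 125856+40824+46·36·42 = 236232; k=3: (T₁..T₃)·(T₄..T₄) → 168264+0+46·27·42 = 220428.
Best split is after T₃, i.e. k = 3.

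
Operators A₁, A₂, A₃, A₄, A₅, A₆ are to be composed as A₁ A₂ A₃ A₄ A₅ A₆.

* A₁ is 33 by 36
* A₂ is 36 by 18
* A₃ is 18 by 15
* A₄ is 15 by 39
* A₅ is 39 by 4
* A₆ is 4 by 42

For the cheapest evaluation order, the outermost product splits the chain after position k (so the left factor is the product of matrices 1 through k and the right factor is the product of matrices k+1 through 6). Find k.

Adjacent pairs: A₁A₂ = 33·36·18 = 21384; A₂A₃ = 36·18·15 = 9720; A₃A₄ = 18·15·39 = 10530; A₄A₅ = 15·39·4 = 2340; A₅A₆ = 39·4·42 = 6552.
Length 3: A₁..A₃: k=1: 0+9720+33·36·15=27540; k=2: 21384+0+33·18·15=30294 → min 27540 | A₂..A₄: k=2: 0+10530+36·18·39=35802; k=3: 9720+0+36·15·39=30780 → min 30780 | A₃..A₅: k=3: 0+2340+18·15·4=3420; k=4: 10530+0+18·39·4=13338 → min 3420 | A₄..A₆: k=4: 0+6552+15·39·42=31122; k=5: 2340+0+15·4·42=4860 → min 4860.
Length 4: A₁..A₄: k=1: 0+30780+33·36·39=77112; k=2: 21384+10530+33·18·39=55080; k=3: 27540+0+33·15·39=46845 → min 46845 | A₂..A₅: k=2: 0+3420+36·18·4=6012; k=3: 9720+2340+36·15·4=14220; k=4: 30780+0+36·39·4=36396 → min 6012 | A₃..A₆: k=3: 0+4860+18·15·42=16200; k=4: 10530+6552+18·39·42=46566; k=5: 3420+0+18·4·42=6444 → min 6444.
Length 5: A₁..A₅: k=1: 0+6012+33·36·4=10764; k=2: 21384+3420+33·18·4=27180; k=3: 27540+2340+33·15·4=31860; k=4: 46845+0+33·39·4=51993 → min 10764 | A₂..A₆: k=2: 0+6444+36·18·42=33660; k=3: 9720+4860+36·15·42=37260; k=4: 30780+6552+36·39·42=96300; k=5: 6012+0+36·4·42=12060 → min 12060.
Top-level splits: k=1: (A₁..A₁)·(A₂..A₆) → 0+12060+33·36·42 = 61956; k=2: (A₁..A₂)·(A₃..A₆) → 21384+6444+33·18·42 = 52776; k=3: (A₁..A₃)·(A₄..A₆) → 27540+4860+33·15·42 = 53190; k=4: (A₁..A₄)·(A₅..A₆) → 46845+6552+33·39·42 = 107451; k=5: (A₁..A₅)·(A₆..A₆) → 10764+0+33·4·42 = 16308.
Best split is after A₅, i.e. k = 5.

5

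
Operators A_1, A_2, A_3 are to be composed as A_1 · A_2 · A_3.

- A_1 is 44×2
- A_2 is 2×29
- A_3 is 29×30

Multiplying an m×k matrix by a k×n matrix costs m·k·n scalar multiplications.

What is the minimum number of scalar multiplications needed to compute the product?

Order (A_1 · (A_2 · A_3)): (A_2 · A_3): 2×29 by 29×30 → 2×30, cost 2·29·30 = 1740; (A_1 · (A_2 · A_3)): 44×2 by 2×30 → 44×30, cost 44·2·30 = 2640; cumulative 4380. Total 4380.
Order ((A_1 · A_2) · A_3): (A_1 · A_2): 44×2 by 2×29 → 44×29, cost 44·2·29 = 2552; ((A_1 · A_2) · A_3): 44×29 by 29×30 → 44×30, cost 44·29·30 = 38280; cumulative 40832. Total 40832.
Minimum: 4380.

4380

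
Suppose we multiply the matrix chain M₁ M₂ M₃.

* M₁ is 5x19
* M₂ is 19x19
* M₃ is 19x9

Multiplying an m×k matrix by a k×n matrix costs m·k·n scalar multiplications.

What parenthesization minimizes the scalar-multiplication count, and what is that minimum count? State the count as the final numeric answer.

(M₁ (M₂ M₃)): cost 4104.
((M₁ M₂) M₃): cost 2660.
Optimal: ((M₁ M₂) M₃) with cost 2660.

2660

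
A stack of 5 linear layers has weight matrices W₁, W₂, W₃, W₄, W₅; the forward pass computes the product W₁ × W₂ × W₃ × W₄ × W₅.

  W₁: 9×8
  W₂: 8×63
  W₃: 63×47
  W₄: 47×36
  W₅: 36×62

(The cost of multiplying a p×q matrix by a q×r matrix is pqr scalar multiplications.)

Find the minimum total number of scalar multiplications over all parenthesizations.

Adjacent pairs: W₁W₂ = 9·8·63 = 4536; W₂W₃ = 8·63·47 = 23688; W₃W₄ = 63·47·36 = 106596; W₄W₅ = 47·36·62 = 104904.
Length 3: W₁..W₃: k=1: 0+23688+9·8·47=27072; k=2: 4536+0+9·63·47=31185 → min 27072 | W₂..W₄: k=2: 0+106596+8·63·36=124740; k=3: 23688+0+8·47·36=37224 → min 37224 | W₃..W₅: k=3: 0+104904+63·47·62=288486; k=4: 106596+0+63·36·62=247212 → min 247212.
Length 4: W₁..W₄: k=1: 0+37224+9·8·36=39816; k=2: 4536+106596+9·63·36=131544; k=3: 27072+0+9·47·36=42300 → min 39816 | W₂..W₅: k=2: 0+247212+8·63·62=278460; k=3: 23688+104904+8·47·62=151904; k=4: 37224+0+8·36·62=55080 → min 55080.
Length 5: W₁..W₅: k=1: 0+55080+9·8·62=59544; k=2: 4536+247212+9·63·62=286902; k=3: 27072+104904+9·47·62=158202; k=4: 39816+0+9·36·62=59904 → min 59544.
Optimal order: (W₁ × (((W₂ × W₃) × W₄) × W₅)) with cost 59544.

59544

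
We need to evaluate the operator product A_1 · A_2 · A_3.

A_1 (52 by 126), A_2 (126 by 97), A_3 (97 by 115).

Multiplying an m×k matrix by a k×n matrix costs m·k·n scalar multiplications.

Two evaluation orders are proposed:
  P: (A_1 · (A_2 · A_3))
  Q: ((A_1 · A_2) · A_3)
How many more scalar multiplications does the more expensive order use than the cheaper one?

Order P = (A_1 · (A_2 · A_3)): (A_2 · A_3): 126×97 by 97×115 → 126×115, cost 126·97·115 = 1405530; (A_1 · (A_2 · A_3)): 52×126 by 126×115 → 52×115, cost 52·126·115 = 753480; cumulative 2159010. Total 2159010.
Order Q = ((A_1 · A_2) · A_3): (A_1 · A_2): 52×126 by 126×97 → 52×97, cost 52·126·97 = 635544; ((A_1 · A_2) · A_3): 52×97 by 97×115 → 52×115, cost 52·97·115 = 580060; cumulative 1215604. Total 1215604.
Difference: |2159010 − 1215604| = 943406.

943406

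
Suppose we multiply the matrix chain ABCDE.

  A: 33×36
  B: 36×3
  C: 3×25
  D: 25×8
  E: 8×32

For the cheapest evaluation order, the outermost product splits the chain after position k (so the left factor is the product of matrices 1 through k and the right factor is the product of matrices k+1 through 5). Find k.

2

Adjacent pairs: AB = 33·36·3 = 3564; BC = 36·3·25 = 2700; CD = 3·25·8 = 600; DE = 25·8·32 = 6400.
Length 3: A..C: k=1: 0+2700+33·36·25=32400; k=2: 3564+0+33·3·25=6039 → min 6039 | B..D: k=2: 0+600+36·3·8=1464; k=3: 2700+0+36·25·8=9900 → min 1464 | C..E: k=3: 0+6400+3·25·32=8800; k=4: 600+0+3·8·32=1368 → min 1368.
Length 4: A..D: k=1: 0+1464+33·36·8=10968; k=2: 3564+600+33·3·8=4956; k=3: 6039+0+33·25·8=12639 → min 4956 | B..E: k=2: 0+1368+36·3·32=4824; k=3: 2700+6400+36·25·32=37900; k=4: 1464+0+36·8·32=10680 → min 4824.
Top-level splits: k=1: (A..A)·(B..E) → 0+4824+33·36·32 = 42840; k=2: (A..B)·(C..E) → 3564+1368+33·3·32 = 8100; k=3: (A..C)·(D..E) → 6039+6400+33·25·32 = 38839; k=4: (A..D)·(E..E) → 4956+0+33·8·32 = 13404.
Best split is after B, i.e. k = 2.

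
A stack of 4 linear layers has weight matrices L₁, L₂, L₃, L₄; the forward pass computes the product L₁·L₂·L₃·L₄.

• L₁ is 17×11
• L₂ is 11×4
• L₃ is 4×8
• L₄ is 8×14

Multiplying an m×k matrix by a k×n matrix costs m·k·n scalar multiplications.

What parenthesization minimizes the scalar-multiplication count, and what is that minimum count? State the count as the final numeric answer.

2148

Adjacent pairs: L₁L₂ = 17·11·4 = 748; L₂L₃ = 11·4·8 = 352; L₃L₄ = 4·8·14 = 448.
Length 3: L₁..L₃: k=1: 0+352+17·11·8=1848; k=2: 748+0+17·4·8=1292 → min 1292 | L₂..L₄: k=2: 0+448+11·4·14=1064; k=3: 352+0+11·8·14=1584 → min 1064.
Length 4: L₁..L₄: k=1: 0+1064+17·11·14=3682; k=2: 748+448+17·4·14=2148; k=3: 1292+0+17·8·14=3196 → min 2148.
Optimal parenthesization: ((L₁·L₂)·(L₃·L₄)) with cost 2148.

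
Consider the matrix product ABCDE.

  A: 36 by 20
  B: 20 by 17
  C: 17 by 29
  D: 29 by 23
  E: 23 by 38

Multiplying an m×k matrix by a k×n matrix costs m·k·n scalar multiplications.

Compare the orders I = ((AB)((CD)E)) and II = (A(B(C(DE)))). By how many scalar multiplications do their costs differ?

Order I = ((AB)((CD)E)): (AB): 36×20 by 20×17 → 36×17, cost 36·20·17 = 12240; (CD): 17×29 by 29×23 → 17×23, cost 17·29·23 = 11339; ((CD)E): 17×23 by 23×38 → 17×38, cost 17·23·38 = 14858; cumulative 26197; ((AB)((CD)E)): 36×17 by 17×38 → 36×38, cost 36·17·38 = 23256; cumulative 61693. Total 61693.
Order II = (A(B(C(DE)))): (DE): 29×23 by 23×38 → 29×38, cost 29·23·38 = 25346; (C(DE)): 17×29 by 29×38 → 17×38, cost 17·29·38 = 18734; cumulative 44080; (B(C(DE))): 20×17 by 17×38 → 20×38, cost 20·17·38 = 12920; cumulative 57000; (A(B(C(DE)))): 36×20 by 20×38 → 36×38, cost 36·20·38 = 27360; cumulative 84360. Total 84360.
Difference: |61693 − 84360| = 22667.

22667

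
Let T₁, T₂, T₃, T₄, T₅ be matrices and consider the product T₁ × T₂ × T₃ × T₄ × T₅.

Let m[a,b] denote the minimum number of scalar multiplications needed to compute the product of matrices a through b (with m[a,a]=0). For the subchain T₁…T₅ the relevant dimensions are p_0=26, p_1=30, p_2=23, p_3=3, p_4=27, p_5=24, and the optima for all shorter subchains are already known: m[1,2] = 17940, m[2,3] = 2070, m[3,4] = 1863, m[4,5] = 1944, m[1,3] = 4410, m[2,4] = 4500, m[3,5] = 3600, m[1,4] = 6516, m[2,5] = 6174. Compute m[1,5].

m[1,5] = min over k∈[1,4] of m[1,k]+m[k+1,5]+p_{0}·p_k·p_{5}.
k=1: 0 + 6174 + 26·30·24 = 24894; k=2: 17940 + 3600 + 26·23·24 = 35892; k=3: 4410 + 1944 + 26·3·24 = 8226; k=4: 6516 + 0 + 26·27·24 = 23364.
Minimum: 8226 at k=3.

8226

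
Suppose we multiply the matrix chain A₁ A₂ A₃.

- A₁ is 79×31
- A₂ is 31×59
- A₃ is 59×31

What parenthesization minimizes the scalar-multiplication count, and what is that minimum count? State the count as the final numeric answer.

(A₁ (A₂ A₃)): cost 132618.
((A₁ A₂) A₃): cost 288982.
Optimal: (A₁ (A₂ A₃)) with cost 132618.

132618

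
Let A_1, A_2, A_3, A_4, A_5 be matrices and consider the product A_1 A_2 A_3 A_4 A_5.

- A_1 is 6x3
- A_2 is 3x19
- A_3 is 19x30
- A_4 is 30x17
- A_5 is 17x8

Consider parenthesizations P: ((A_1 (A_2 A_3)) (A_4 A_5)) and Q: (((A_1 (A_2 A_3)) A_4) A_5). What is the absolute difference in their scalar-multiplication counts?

1644

Order P = ((A_1 (A_2 A_3)) (A_4 A_5)): (A_2 A_3): 3×19 by 19×30 → 3×30, cost 3·19·30 = 1710; (A_1 (A_2 A_3)): 6×3 by 3×30 → 6×30, cost 6·3·30 = 540; cumulative 2250; (A_4 A_5): 30×17 by 17×8 → 30×8, cost 30·17·8 = 4080; ((A_1 (A_2 A_3)) (A_4 A_5)): 6×30 by 30×8 → 6×8, cost 6·30·8 = 1440; cumulative 7770. Total 7770.
Order Q = (((A_1 (A_2 A_3)) A_4) A_5): (A_2 A_3): 3×19 by 19×30 → 3×30, cost 3·19·30 = 1710; (A_1 (A_2 A_3)): 6×3 by 3×30 → 6×30, cost 6·3·30 = 540; cumulative 2250; ((A_1 (A_2 A_3)) A_4): 6×30 by 30×17 → 6×17, cost 6·30·17 = 3060; cumulative 5310; (((A_1 (A_2 A_3)) A_4) A_5): 6×17 by 17×8 → 6×8, cost 6·17·8 = 816; cumulative 6126. Total 6126.
Difference: |7770 − 6126| = 1644.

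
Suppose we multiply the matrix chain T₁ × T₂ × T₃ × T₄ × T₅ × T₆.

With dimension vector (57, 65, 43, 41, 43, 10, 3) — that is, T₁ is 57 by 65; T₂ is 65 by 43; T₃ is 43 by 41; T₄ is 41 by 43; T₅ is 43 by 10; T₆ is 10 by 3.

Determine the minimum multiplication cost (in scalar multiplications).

31368

Adjacent pairs: T₁T₂ = 57·65·43 = 159315; T₂T₃ = 65·43·41 = 114595; T₃T₄ = 43·41·43 = 75809; T₄T₅ = 41·43·10 = 17630; T₅T₆ = 43·10·3 = 1290.
Length 3: T₁..T₃: k=1: 0+114595+57·65·41=266500; k=2: 159315+0+57·43·41=259806 → min 259806 | T₂..T₄: k=2: 0+75809+65·43·43=195994; k=3: 114595+0+65·41·43=229190 → min 195994 | T₃..T₅: k=3: 0+17630+43·41·10=35260; k=4: 75809+0+43·43·10=94299 → min 35260 | T₄..T₆: k=4: 0+1290+41·43·3=6579; k=5: 17630+0+41·10·3=18860 → min 6579.
Length 4: T₁..T₄: k=1: 0+195994+57·65·43=355309; k=2: 159315+75809+57·43·43=340517; k=3: 259806+0+57·41·43=360297 → min 340517 | T₂..T₅: k=2: 0+35260+65·43·10=63210; k=3: 114595+17630+65·41·10=158875; k=4: 195994+0+65·43·10=223944 → min 63210 | T₃..T₆: k=3: 0+6579+43·41·3=11868; k=4: 75809+1290+43·43·3=82646; k=5: 35260+0+43·10·3=36550 → min 11868.
Length 5: T₁..T₅: k=1: 0+63210+57·65·10=100260; k=2: 159315+35260+57·43·10=219085; k=3: 259806+17630+57·41·10=300806; k=4: 340517+0+57·43·10=365027 → min 100260 | T₂..T₆: k=2: 0+11868+65·43·3=20253; k=3: 114595+6579+65·41·3=129169; k=4: 195994+1290+65·43·3=205669; k=5: 63210+0+65·10·3=65160 → min 20253.
Length 6: T₁..T₆: k=1: 0+20253+57·65·3=31368; k=2: 159315+11868+57·43·3=178536; k=3: 259806+6579+57·41·3=273396; k=4: 340517+1290+57·43·3=349160; k=5: 100260+0+57·10·3=101970 → min 31368.
Optimal order: (T₁ × (T₂ × (T₃ × (T₄ × (T₅ × T₆))))) with cost 31368.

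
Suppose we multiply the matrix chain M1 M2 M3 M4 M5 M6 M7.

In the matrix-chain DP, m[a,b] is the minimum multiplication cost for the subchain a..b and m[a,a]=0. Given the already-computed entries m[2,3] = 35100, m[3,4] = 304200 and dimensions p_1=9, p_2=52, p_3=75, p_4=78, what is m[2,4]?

87750

m[2,4] = min over k∈[2,3] of m[2,k]+m[k+1,4]+p_{1}·p_k·p_{4}.
k=2: 0 + 304200 + 9·52·78 = 340704; k=3: 35100 + 0 + 9·75·78 = 87750.
Minimum: 87750 at k=3.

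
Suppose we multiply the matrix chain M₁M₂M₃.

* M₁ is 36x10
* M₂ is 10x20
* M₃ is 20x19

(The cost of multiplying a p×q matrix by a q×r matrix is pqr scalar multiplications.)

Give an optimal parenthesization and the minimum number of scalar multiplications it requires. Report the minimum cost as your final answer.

10640

(M₁(M₂M₃)): cost 10640.
((M₁M₂)M₃): cost 20880.
Optimal: (M₁(M₂M₃)) with cost 10640.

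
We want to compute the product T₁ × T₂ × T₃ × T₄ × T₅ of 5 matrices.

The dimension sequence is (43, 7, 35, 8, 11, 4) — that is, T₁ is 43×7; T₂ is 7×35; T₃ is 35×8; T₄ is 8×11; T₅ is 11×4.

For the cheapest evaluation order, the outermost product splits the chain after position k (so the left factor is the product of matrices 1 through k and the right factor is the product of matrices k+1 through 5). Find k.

Adjacent pairs: T₁T₂ = 43·7·35 = 10535; T₂T₃ = 7·35·8 = 1960; T₃T₄ = 35·8·11 = 3080; T₄T₅ = 8·11·4 = 352.
Length 3: T₁..T₃: k=1: 0+1960+43·7·8=4368; k=2: 10535+0+43·35·8=22575 → min 4368 | T₂..T₄: k=2: 0+3080+7·35·11=5775; k=3: 1960+0+7·8·11=2576 → min 2576 | T₃..T₅: k=3: 0+352+35·8·4=1472; k=4: 3080+0+35·11·4=4620 → min 1472.
Length 4: T₁..T₄: k=1: 0+2576+43·7·11=5887; k=2: 10535+3080+43·35·11=30170; k=3: 4368+0+43·8·11=8152 → min 5887 | T₂..T₅: k=2: 0+1472+7·35·4=2452; k=3: 1960+352+7·8·4=2536; k=4: 2576+0+7·11·4=2884 → min 2452.
Top-level splits: k=1: (T₁..T₁)·(T₂..T₅) → 0+2452+43·7·4 = 3656; k=2: (T₁..T₂)·(T₃..T₅) → 10535+1472+43·35·4 = 18027; k=3: (T₁..T₃)·(T₄..T₅) → 4368+352+43·8·4 = 6096; k=4: (T₁..T₄)·(T₅..T₅) → 5887+0+43·11·4 = 7779.
Best split is after T₁, i.e. k = 1.

1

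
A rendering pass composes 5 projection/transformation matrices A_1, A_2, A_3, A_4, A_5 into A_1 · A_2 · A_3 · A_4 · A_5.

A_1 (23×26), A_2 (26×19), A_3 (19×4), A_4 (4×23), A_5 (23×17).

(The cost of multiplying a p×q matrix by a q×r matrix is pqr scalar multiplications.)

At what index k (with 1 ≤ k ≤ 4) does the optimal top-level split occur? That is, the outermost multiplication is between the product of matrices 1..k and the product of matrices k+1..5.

3

Adjacent pairs: A_1A_2 = 23·26·19 = 11362; A_2A_3 = 26·19·4 = 1976; A_3A_4 = 19·4·23 = 1748; A_4A_5 = 4·23·17 = 1564.
Length 3: A_1..A_3: k=1: 0+1976+23·26·4=4368; k=2: 11362+0+23·19·4=13110 → min 4368 | A_2..A_4: k=2: 0+1748+26·19·23=13110; k=3: 1976+0+26·4·23=4368 → min 4368 | A_3..A_5: k=3: 0+1564+19·4·17=2856; k=4: 1748+0+19·23·17=9177 → min 2856.
Length 4: A_1..A_4: k=1: 0+4368+23·26·23=18122; k=2: 11362+1748+23·19·23=23161; k=3: 4368+0+23·4·23=6484 → min 6484 | A_2..A_5: k=2: 0+2856+26·19·17=11254; k=3: 1976+1564+26·4·17=5308; k=4: 4368+0+26·23·17=14534 → min 5308.
Top-level splits: k=1: (A_1..A_1)·(A_2..A_5) → 0+5308+23·26·17 = 15474; k=2: (A_1..A_2)·(A_3..A_5) → 11362+2856+23·19·17 = 21647; k=3: (A_1..A_3)·(A_4..A_5) → 4368+1564+23·4·17 = 7496; k=4: (A_1..A_4)·(A_5..A_5) → 6484+0+23·23·17 = 15477.
Best split is after A_3, i.e. k = 3.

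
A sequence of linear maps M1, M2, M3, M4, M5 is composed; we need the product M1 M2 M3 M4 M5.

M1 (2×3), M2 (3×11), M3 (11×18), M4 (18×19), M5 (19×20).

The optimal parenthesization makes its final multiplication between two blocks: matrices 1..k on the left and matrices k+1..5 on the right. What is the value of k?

Adjacent pairs: M1M2 = 2·3·11 = 66; M2M3 = 3·11·18 = 594; M3M4 = 11·18·19 = 3762; M4M5 = 18·19·20 = 6840.
Length 3: M1..M3: k=1: 0+594+2·3·18=702; k=2: 66+0+2·11·18=462 → min 462 | M2..M4: k=2: 0+3762+3·11·19=4389; k=3: 594+0+3·18·19=1620 → min 1620 | M3..M5: k=3: 0+6840+11·18·20=10800; k=4: 3762+0+11·19·20=7942 → min 7942.
Length 4: M1..M4: k=1: 0+1620+2·3·19=1734; k=2: 66+3762+2·11·19=4246; k=3: 462+0+2·18·19=1146 → min 1146 | M2..M5: k=2: 0+7942+3·11·20=8602; k=3: 594+6840+3·18·20=8514; k=4: 1620+0+3·19·20=2760 → min 2760.
Top-level splits: k=1: (M1..M1)·(M2..M5) → 0+2760+2·3·20 = 2880; k=2: (M1..M2)·(M3..M5) → 66+7942+2·11·20 = 8448; k=3: (M1..M3)·(M4..M5) → 462+6840+2·18·20 = 8022; k=4: (M1..M4)·(M5..M5) → 1146+0+2·19·20 = 1906.
Best split is after M4, i.e. k = 4.

4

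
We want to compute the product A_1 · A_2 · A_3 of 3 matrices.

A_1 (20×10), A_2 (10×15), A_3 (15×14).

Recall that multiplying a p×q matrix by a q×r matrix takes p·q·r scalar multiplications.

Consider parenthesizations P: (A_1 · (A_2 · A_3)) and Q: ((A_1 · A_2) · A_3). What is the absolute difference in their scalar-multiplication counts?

Order P = (A_1 · (A_2 · A_3)): (A_2 · A_3): 10×15 by 15×14 → 10×14, cost 10·15·14 = 2100; (A_1 · (A_2 · A_3)): 20×10 by 10×14 → 20×14, cost 20·10·14 = 2800; cumulative 4900. Total 4900.
Order Q = ((A_1 · A_2) · A_3): (A_1 · A_2): 20×10 by 10×15 → 20×15, cost 20·10·15 = 3000; ((A_1 · A_2) · A_3): 20×15 by 15×14 → 20×14, cost 20·15·14 = 4200; cumulative 7200. Total 7200.
Difference: |4900 − 7200| = 2300.

2300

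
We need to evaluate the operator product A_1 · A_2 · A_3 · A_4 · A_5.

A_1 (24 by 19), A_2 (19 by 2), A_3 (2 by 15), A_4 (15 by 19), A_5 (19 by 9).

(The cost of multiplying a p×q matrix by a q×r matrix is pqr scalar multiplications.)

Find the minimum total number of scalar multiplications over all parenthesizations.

Adjacent pairs: A_1A_2 = 24·19·2 = 912; A_2A_3 = 19·2·15 = 570; A_3A_4 = 2·15·19 = 570; A_4A_5 = 15·19·9 = 2565.
Length 3: A_1..A_3: k=1: 0+570+24·19·15=7410; k=2: 912+0+24·2·15=1632 → min 1632 | A_2..A_4: k=2: 0+570+19·2·19=1292; k=3: 570+0+19·15·19=5985 → min 1292 | A_3..A_5: k=3: 0+2565+2·15·9=2835; k=4: 570+0+2·19·9=912 → min 912.
Length 4: A_1..A_4: k=1: 0+1292+24·19·19=9956; k=2: 912+570+24·2·19=2394; k=3: 1632+0+24·15·19=8472 → min 2394 | A_2..A_5: k=2: 0+912+19·2·9=1254; k=3: 570+2565+19·15·9=5700; k=4: 1292+0+19·19·9=4541 → min 1254.
Length 5: A_1..A_5: k=1: 0+1254+24·19·9=5358; k=2: 912+912+24·2·9=2256; k=3: 1632+2565+24·15·9=7437; k=4: 2394+0+24·19·9=6498 → min 2256.
Optimal order: ((A_1 · A_2) · ((A_3 · A_4) · A_5)) with cost 2256.

2256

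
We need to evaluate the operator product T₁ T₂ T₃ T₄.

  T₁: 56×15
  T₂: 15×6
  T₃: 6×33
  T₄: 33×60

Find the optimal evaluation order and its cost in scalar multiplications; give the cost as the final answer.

Adjacent pairs: T₁T₂ = 56·15·6 = 5040; T₂T₃ = 15·6·33 = 2970; T₃T₄ = 6·33·60 = 11880.
Length 3: T₁..T₃: k=1: 0+2970+56·15·33=30690; k=2: 5040+0+56·6·33=16128 → min 16128 | T₂..T₄: k=2: 0+11880+15·6·60=17280; k=3: 2970+0+15·33·60=32670 → min 17280.
Length 4: T₁..T₄: k=1: 0+17280+56·15·60=67680; k=2: 5040+11880+56·6·60=37080; k=3: 16128+0+56·33·60=127008 → min 37080.
Optimal parenthesization: ((T₁ T₂) (T₃ T₄)) with cost 37080.

37080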